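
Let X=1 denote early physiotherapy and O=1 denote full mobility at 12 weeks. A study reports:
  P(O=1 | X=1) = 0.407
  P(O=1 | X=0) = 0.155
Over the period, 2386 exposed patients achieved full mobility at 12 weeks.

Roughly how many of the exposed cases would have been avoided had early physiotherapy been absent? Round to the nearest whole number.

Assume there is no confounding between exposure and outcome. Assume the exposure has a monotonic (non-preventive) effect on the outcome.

Let p₁ = 0.407, p₀ = 0.155.
PN = (p₁ − p₀)/p₁ = (0.407 − 0.155) / 0.407 ≈ 0.61916.
Attributable cases ≈ PN × (exposed cases) = 0.61916 × 2386 ≈ 1477.33.

about 1477 cases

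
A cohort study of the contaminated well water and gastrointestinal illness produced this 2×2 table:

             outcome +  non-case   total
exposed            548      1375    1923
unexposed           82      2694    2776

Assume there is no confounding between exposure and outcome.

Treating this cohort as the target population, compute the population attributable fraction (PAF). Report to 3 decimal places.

p₁ = P(outcome | exposed) = 548/1923 = 0.28497
p₀ = P(outcome | unexposed) = 82/2776 = 0.029539
Exposure prevalence π = 1923/4699 = 0.40924; overall risk P(Y=1) = 0.13407.
Under exogeneity, PAF = [P(Y=1) − p₀]/P(Y=1).
PAF = (0.13407 − 0.029539) / 0.13407 ≈ 0.7797

PAF ≈ 0.780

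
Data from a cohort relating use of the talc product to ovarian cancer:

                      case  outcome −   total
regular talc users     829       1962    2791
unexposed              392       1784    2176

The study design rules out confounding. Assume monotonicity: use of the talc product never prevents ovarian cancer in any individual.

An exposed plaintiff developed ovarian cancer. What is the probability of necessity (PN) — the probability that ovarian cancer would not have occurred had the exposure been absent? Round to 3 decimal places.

PN ≈ 0.393

p₁ = P(outcome | exposed) = 829/2791 = 0.29703
p₀ = P(outcome | unexposed) = 392/2176 = 0.18015
Under exogeneity and monotonicity, PN = (p₁ − p₀)/p₁.
PN = (0.29703 − 0.18015) / 0.29703 ≈ 0.3935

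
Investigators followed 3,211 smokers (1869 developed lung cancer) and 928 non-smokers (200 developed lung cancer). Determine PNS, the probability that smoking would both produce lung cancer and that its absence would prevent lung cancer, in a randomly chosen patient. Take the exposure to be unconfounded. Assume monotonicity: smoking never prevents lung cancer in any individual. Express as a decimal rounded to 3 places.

PNS ≈ 0.367

p₁ = P(outcome | exposed) = 1869/3211 = 0.58206
p₀ = P(outcome | unexposed) = 200/928 = 0.21552
Under exogeneity and monotonicity, PNS = p₁ − p₀.
PNS = 0.58206 − 0.21552 = 0.36654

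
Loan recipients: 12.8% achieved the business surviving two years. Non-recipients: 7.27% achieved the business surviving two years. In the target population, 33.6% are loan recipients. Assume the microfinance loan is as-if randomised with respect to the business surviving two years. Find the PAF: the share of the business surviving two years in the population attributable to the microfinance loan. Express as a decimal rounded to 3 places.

p₁ = 0.128, p₀ = 0.0727.
Overall risk P(Y=1) = π·p₁ + (1−π)·p₀ = 0.336×0.128 + 0.664×0.0727 = 0.091281.
Under exogeneity, PAF = [P(Y=1) − p₀] / P(Y=1).
PAF = (0.091281 − 0.0727) / 0.091281 ≈ 0.2036

PAF ≈ 0.204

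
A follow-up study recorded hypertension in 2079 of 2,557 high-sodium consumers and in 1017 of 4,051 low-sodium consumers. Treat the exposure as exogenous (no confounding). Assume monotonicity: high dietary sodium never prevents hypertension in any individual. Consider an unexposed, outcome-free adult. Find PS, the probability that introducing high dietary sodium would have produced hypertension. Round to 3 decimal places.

PS ≈ 0.750

p₁ = P(outcome | exposed) = 2079/2557 = 0.81306
p₀ = P(outcome | unexposed) = 1017/4051 = 0.25105
Under exogeneity and monotonicity, PS = (p₁ − p₀) / (1 − p₀).
PS = (0.81306 − 0.25105) / (1 − 0.25105) = 0.56201 / 0.74895 ≈ 0.7504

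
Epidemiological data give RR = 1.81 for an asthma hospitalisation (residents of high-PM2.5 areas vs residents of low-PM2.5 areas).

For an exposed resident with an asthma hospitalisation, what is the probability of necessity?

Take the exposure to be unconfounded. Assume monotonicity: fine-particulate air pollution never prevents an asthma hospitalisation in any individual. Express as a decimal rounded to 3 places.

PN ≈ 0.448

Under exogeneity and monotonicity, PN = (RR − 1) / RR = 1 − 1/RR.
PN = (1.81 − 1) / 1.81 = 0.81 / 1.81 ≈ 0.4475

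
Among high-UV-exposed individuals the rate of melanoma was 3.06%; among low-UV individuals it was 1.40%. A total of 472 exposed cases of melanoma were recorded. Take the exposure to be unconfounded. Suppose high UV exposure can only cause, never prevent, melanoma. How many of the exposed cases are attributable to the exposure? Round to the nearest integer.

about 256 cases

p₁ = 0.0306, p₀ = 0.014.
PN = (p₁ − p₀)/p₁ = (0.0306 − 0.014) / 0.0306 ≈ 0.54248.
Attributable cases ≈ PN × (exposed cases) = 0.54248 × 472 ≈ 256.05.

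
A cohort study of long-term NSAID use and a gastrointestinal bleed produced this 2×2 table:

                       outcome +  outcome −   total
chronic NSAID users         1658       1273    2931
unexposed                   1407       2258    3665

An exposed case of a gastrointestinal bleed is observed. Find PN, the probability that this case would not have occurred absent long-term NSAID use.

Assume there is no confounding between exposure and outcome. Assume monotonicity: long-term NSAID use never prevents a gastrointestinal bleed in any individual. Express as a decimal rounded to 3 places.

PN ≈ 0.321

p₁ = P(outcome | exposed) = 1658/2931 = 0.56568
p₀ = P(outcome | unexposed) = 1407/3665 = 0.3839
Under exogeneity and monotonicity, PN = (p₁ − p₀)/p₁.
PN = (0.56568 − 0.3839) / 0.56568 ≈ 0.3213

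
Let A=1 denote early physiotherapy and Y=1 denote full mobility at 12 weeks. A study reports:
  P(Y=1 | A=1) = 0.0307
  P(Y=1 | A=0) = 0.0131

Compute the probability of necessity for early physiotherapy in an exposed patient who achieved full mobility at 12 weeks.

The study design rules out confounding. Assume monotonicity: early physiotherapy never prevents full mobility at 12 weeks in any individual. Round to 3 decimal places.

Let p₁ = 0.0307, p₀ = 0.0131.
Under exogeneity and monotonicity, PN = (p₁ − p₀) / p₁.
PN = (0.0307 − 0.0131) / 0.0307 = 0.0176 / 0.0307 ≈ 0.5733

PN ≈ 0.573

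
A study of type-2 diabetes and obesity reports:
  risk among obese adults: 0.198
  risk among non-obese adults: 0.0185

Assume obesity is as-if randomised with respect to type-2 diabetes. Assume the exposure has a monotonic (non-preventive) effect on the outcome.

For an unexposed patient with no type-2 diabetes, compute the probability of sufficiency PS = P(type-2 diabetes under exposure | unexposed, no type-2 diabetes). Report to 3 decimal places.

Let p₁ = 0.198, p₀ = 0.0185.
Under exogeneity and monotonicity, PS = (p₁ − p₀) / (1 − p₀).
PS = (0.198 − 0.0185) / (1 − 0.0185) = 0.1795 / 0.9815 ≈ 0.1829

PS ≈ 0.183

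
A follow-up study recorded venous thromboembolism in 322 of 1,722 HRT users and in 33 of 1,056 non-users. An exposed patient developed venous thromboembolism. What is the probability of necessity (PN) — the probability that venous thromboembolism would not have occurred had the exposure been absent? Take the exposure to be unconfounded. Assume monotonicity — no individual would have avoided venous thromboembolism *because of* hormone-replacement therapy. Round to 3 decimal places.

PN ≈ 0.833

p₁ = P(outcome | exposed) = 322/1722 = 0.18699
p₀ = P(outcome | unexposed) = 33/1056 = 0.03125
Under exogeneity and monotonicity, PN = (p₁ − p₀) / p₁.
PN = (0.18699 − 0.03125) / 0.18699 = 0.15574 / 0.18699 ≈ 0.8329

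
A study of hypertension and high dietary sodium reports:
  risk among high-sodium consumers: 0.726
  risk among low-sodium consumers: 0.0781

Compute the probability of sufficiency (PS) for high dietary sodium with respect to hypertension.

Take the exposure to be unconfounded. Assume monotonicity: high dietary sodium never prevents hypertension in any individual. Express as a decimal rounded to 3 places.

PS ≈ 0.703

Let p₁ = 0.726, p₀ = 0.0781.
Under exogeneity and monotonicity, PS = (p₁ − p₀) / (1 − p₀).
PS = (0.726 − 0.0781) / (1 − 0.0781) = 0.6479 / 0.9219 ≈ 0.7028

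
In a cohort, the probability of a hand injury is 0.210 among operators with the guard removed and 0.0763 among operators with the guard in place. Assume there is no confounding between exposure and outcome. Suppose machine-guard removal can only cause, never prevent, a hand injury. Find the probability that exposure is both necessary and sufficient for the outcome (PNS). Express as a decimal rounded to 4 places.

PNS ≈ 0.1337

Let p₁ = 0.21, p₀ = 0.0763.
Under exogeneity and monotonicity, PNS = p₁ − p₀.
PNS = 0.21 − 0.0763 = 0.1337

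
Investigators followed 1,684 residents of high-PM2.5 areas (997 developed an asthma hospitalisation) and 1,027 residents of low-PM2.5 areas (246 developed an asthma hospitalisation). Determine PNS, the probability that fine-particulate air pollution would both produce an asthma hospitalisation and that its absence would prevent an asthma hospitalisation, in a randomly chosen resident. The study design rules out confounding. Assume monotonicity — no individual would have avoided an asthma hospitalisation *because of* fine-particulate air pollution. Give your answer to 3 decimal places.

PNS ≈ 0.353

p₁ = P(outcome | exposed) = 997/1684 = 0.59204
p₀ = P(outcome | unexposed) = 246/1027 = 0.23953
Under exogeneity and monotonicity, PNS = p₁ − p₀.
PNS = 0.59204 − 0.23953 = 0.35251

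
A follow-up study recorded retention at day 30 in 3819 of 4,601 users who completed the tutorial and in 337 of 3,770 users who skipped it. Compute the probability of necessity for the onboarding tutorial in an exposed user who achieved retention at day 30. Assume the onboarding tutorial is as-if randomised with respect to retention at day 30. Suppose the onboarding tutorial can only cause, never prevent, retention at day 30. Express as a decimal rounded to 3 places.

PN ≈ 0.892

p₁ = P(outcome | exposed) = 3819/4601 = 0.83004
p₀ = P(outcome | unexposed) = 337/3770 = 0.08939
Under exogeneity and monotonicity, PN = (p₁ − p₀) / p₁.
PN = (0.83004 − 0.08939) / 0.83004 = 0.74065 / 0.83004 ≈ 0.8923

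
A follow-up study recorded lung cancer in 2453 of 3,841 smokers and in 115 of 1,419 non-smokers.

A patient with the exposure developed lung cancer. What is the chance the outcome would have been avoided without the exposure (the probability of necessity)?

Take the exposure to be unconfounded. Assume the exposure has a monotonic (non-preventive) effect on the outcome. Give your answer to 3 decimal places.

PN ≈ 0.873

p₁ = P(outcome | exposed) = 2453/3841 = 0.63864
p₀ = P(outcome | unexposed) = 115/1419 = 0.081043
Under exogeneity and monotonicity, PN = (p₁ − p₀) / p₁.
PN = (0.63864 − 0.081043) / 0.63864 = 0.55759 / 0.63864 ≈ 0.8731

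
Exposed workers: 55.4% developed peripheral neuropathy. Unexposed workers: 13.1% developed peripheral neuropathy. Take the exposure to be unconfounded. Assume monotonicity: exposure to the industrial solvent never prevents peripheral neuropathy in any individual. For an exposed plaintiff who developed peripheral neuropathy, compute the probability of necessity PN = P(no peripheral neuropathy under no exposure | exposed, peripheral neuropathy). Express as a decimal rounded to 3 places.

p₁ = 0.554, p₀ = 0.131.
Under exogeneity and monotonicity, PN = (p₁ − p₀) / p₁.
PN = (0.554 − 0.131) / 0.554 = 0.423 / 0.554 ≈ 0.7635

PN ≈ 0.764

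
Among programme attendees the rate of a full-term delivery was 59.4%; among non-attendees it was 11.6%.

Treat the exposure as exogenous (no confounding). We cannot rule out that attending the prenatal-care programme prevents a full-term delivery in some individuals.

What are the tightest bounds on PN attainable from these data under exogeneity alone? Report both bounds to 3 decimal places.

0.805 ≤ PN ≤ 1.000

p₁ = 0.594, p₀ = 0.116.
Under exogeneity alone the bounds on PN are max{0,(p₁−p₀)/p₁} ≤ PN ≤ min{1,(1−p₀)/p₁}.
  lower = (p₁ − p₀)/p₁ = 0.478 / 0.594 ≈ 0.8047
  upper = min{1, (1 − p₀)/p₁} = 0.884 / 0.594 ≈ 1.4882 → capped at 1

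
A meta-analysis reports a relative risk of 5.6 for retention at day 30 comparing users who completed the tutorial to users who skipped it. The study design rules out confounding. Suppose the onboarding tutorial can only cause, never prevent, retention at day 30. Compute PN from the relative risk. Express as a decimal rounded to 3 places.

PN ≈ 0.821

Under exogeneity and monotonicity, PN = (RR − 1) / RR = 1 − 1/RR.
PN = (5.6 − 1) / 5.6 = 4.6 / 5.6 ≈ 0.8214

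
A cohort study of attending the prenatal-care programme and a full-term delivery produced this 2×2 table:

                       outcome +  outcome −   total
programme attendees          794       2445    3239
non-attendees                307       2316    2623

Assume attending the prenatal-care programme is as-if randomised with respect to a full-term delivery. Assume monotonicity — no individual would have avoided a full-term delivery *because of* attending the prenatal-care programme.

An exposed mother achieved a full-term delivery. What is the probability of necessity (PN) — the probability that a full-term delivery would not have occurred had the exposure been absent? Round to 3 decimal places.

PN ≈ 0.523

p₁ = P(outcome | exposed) = 794/3239 = 0.24514
p₀ = P(outcome | unexposed) = 307/2623 = 0.11704
Under exogeneity and monotonicity, PN = (p₁ − p₀)/p₁.
PN = (0.24514 − 0.11704) / 0.24514 ≈ 0.5225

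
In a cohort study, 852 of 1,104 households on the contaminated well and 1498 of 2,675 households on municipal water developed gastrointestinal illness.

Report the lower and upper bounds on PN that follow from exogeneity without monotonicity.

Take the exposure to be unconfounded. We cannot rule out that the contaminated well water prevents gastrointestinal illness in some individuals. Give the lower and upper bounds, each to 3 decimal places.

p₁ = P(outcome | exposed) = 852/1104 = 0.77174
p₀ = P(outcome | unexposed) = 1498/2675 = 0.56
Under exogeneity alone the bounds on PN are max{0,(p₁−p₀)/p₁} ≤ PN ≤ min{1,(1−p₀)/p₁}.
  lower = (p₁ − p₀)/p₁ = 0.21174 / 0.77174 ≈ 0.2744
  upper = min{1, (1 − p₀)/p₁} = 0.44 / 0.77174 ≈ 0.5701

0.274 ≤ PN ≤ 0.570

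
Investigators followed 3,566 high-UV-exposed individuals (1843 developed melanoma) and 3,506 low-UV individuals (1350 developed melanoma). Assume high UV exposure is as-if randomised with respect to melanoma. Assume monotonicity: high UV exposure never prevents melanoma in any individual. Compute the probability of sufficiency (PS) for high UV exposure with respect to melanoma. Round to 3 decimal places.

p₁ = P(outcome | exposed) = 1843/3566 = 0.51683
p₀ = P(outcome | unexposed) = 1350/3506 = 0.38505
Under exogeneity and monotonicity, PS = (p₁ − p₀) / (1 − p₀).
PS = (0.51683 − 0.38505) / (1 − 0.38505) = 0.13177 / 0.61495 ≈ 0.2143

PS ≈ 0.214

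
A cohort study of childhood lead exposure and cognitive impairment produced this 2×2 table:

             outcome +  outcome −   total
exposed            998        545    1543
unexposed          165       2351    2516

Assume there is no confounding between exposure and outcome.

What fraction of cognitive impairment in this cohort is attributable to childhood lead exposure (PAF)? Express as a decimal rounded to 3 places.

PAF ≈ 0.771

p₁ = P(outcome | exposed) = 998/1543 = 0.64679
p₀ = P(outcome | unexposed) = 165/2516 = 0.06558
Exposure prevalence π = 1543/4059 = 0.38014; overall risk P(Y=1) = 0.28652.
Under exogeneity, PAF = [P(Y=1) − p₀]/P(Y=1).
PAF = (0.28652 − 0.06558) / 0.28652 ≈ 0.7711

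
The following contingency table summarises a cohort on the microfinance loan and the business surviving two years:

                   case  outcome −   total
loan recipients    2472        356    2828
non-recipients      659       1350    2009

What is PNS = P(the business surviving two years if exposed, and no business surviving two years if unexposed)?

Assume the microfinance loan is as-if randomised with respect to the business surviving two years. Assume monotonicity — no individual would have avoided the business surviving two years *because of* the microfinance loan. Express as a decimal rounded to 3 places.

p₁ = P(outcome | exposed) = 2472/2828 = 0.87412
p₀ = P(outcome | unexposed) = 659/2009 = 0.32802
Under exogeneity and monotonicity, PNS = p₁ − p₀.
PNS = 0.87412 − 0.32802 = 0.54609

PNS ≈ 0.546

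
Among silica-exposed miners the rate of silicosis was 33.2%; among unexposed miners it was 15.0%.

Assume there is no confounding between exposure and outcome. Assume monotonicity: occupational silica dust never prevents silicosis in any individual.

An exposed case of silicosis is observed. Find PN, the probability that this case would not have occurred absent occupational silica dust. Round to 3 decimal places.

PN ≈ 0.548

p₁ = 0.332, p₀ = 0.15.
Under exogeneity and monotonicity, PN = (p₁ − p₀) / p₁.
PN = (0.332 − 0.15) / 0.332 = 0.182 / 0.332 ≈ 0.5482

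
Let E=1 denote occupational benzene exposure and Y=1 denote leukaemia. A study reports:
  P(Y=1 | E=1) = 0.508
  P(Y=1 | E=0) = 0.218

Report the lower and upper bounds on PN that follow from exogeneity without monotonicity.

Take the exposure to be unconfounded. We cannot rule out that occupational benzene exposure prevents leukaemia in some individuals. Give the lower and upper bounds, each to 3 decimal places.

Let p₁ = 0.508, p₀ = 0.218.
Under exogeneity alone the bounds on PN are max{0,(p₁−p₀)/p₁} ≤ PN ≤ min{1,(1−p₀)/p₁}.
  lower = (p₁ − p₀)/p₁ = 0.29 / 0.508 ≈ 0.5709
  upper = min{1, (1 − p₀)/p₁} = 0.782 / 0.508 ≈ 1.5394 → capped at 1

0.571 ≤ PN ≤ 1.000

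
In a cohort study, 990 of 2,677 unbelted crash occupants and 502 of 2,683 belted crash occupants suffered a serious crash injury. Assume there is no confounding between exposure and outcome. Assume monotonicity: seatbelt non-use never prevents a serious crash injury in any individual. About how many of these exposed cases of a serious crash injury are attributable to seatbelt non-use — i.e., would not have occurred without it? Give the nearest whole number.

p₁ = P(outcome | exposed) = 990/2677 = 0.36982
p₀ = P(outcome | unexposed) = 502/2683 = 0.1871
PN = (p₁ − p₀)/p₁ = (0.36982 − 0.1871) / 0.36982 ≈ 0.49406.
Attributable cases ≈ PN × (exposed cases) = 0.49406 × 990 ≈ 489.12.

about 489 cases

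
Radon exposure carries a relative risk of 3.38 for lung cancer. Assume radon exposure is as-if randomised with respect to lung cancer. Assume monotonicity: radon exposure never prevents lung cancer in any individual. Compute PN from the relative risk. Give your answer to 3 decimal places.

PN ≈ 0.704

Under exogeneity and monotonicity, PN = (RR − 1) / RR = 1 − 1/RR.
PN = (3.38 − 1) / 3.38 = 2.38 / 3.38 ≈ 0.7041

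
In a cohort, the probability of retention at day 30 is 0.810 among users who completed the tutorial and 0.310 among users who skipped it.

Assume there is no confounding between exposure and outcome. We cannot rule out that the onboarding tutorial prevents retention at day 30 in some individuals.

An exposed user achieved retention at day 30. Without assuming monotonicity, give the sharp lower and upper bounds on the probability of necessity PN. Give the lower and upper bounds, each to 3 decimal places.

0.617 ≤ PN ≤ 0.852

Let p₁ = 0.81, p₀ = 0.31.
Under exogeneity alone the bounds on PN are max{0,(p₁−p₀)/p₁} ≤ PN ≤ min{1,(1−p₀)/p₁}.
  lower = (p₁ − p₀)/p₁ = 0.5 / 0.81 ≈ 0.6173
  upper = min{1, (1 − p₀)/p₁} = 0.69 / 0.81 ≈ 0.8519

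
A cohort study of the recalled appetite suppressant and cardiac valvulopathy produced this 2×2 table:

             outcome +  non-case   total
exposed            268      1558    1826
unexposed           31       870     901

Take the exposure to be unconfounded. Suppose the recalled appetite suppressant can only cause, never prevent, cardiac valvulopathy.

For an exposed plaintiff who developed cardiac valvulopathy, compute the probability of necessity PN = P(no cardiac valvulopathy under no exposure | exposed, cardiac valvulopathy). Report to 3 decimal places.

p₁ = P(outcome | exposed) = 268/1826 = 0.14677
p₀ = P(outcome | unexposed) = 31/901 = 0.034406
Under exogeneity and monotonicity, PN = (p₁ − p₀)/p₁.
PN = (0.14677 − 0.034406) / 0.14677 ≈ 0.7656

PN ≈ 0.766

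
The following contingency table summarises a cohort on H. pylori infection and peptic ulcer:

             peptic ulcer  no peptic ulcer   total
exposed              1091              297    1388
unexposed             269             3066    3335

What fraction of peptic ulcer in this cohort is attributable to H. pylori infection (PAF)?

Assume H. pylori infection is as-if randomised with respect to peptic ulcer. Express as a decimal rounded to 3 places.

PAF ≈ 0.720

p₁ = P(outcome | exposed) = 1091/1388 = 0.78602
p₀ = P(outcome | unexposed) = 269/3335 = 0.08066
Exposure prevalence π = 1388/4723 = 0.29388; overall risk P(Y=1) = 0.28795.
Under exogeneity, PAF = [P(Y=1) − p₀]/P(Y=1).
PAF = (0.28795 − 0.08066) / 0.28795 ≈ 0.7199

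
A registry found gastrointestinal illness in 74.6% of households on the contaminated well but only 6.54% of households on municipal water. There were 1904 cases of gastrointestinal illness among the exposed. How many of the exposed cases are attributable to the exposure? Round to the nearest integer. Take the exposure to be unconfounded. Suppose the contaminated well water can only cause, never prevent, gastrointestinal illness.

p₁ = 0.746, p₀ = 0.0654.
PN = (p₁ − p₀)/p₁ = (0.746 − 0.0654) / 0.746 ≈ 0.91233.
Attributable cases ≈ PN × (exposed cases) = 0.91233 × 1904 ≈ 1737.08.

about 1737 cases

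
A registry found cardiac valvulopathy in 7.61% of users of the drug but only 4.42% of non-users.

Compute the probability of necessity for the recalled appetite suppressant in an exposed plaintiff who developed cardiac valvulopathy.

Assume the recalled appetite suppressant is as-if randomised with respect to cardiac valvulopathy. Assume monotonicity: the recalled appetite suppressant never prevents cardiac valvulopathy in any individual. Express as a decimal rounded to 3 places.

p₁ = 0.0761, p₀ = 0.0442.
Under exogeneity and monotonicity, PN = (p₁ − p₀) / p₁.
PN = (0.0761 − 0.0442) / 0.0761 = 0.0319 / 0.0761 ≈ 0.4192

PN ≈ 0.419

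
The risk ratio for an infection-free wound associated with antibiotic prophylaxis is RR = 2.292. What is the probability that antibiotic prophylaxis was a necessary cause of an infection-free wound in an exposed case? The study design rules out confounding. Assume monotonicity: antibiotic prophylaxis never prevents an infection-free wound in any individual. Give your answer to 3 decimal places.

PN ≈ 0.564

Under exogeneity and monotonicity, PN = (RR − 1) / RR = 1 − 1/RR.
PN = (2.292 − 1) / 2.292 = 1.292 / 2.292 ≈ 0.5637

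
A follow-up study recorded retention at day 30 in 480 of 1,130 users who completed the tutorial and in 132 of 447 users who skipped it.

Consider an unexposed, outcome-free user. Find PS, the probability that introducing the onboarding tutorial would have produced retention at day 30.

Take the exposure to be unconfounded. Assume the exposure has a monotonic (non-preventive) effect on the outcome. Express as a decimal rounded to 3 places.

PS ≈ 0.184

p₁ = P(outcome | exposed) = 480/1130 = 0.42478
p₀ = P(outcome | unexposed) = 132/447 = 0.2953
Under exogeneity and monotonicity, PS = (p₁ − p₀) / (1 − p₀).
PS = (0.42478 − 0.2953) / (1 − 0.2953) = 0.12948 / 0.7047 ≈ 0.1837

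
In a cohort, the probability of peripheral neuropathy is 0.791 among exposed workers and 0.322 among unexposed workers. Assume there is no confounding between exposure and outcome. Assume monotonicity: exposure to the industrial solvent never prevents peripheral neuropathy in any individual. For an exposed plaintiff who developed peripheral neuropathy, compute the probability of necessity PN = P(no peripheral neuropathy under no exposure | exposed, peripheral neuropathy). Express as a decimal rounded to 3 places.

Let p₁ = 0.791, p₀ = 0.322.
Under exogeneity and monotonicity, PN = (p₁ − p₀) / p₁.
PN = (0.791 − 0.322) / 0.791 = 0.469 / 0.791 ≈ 0.5929

PN ≈ 0.593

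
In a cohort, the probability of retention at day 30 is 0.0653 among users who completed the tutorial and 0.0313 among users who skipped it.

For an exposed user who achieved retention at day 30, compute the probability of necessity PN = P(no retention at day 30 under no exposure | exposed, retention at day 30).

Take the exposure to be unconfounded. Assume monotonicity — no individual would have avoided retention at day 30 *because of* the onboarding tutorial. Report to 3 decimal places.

Let p₁ = 0.0653, p₀ = 0.0313.
Under exogeneity and monotonicity, PN = (p₁ − p₀) / p₁.
PN = (0.0653 − 0.0313) / 0.0653 = 0.034 / 0.0653 ≈ 0.5207

PN ≈ 0.521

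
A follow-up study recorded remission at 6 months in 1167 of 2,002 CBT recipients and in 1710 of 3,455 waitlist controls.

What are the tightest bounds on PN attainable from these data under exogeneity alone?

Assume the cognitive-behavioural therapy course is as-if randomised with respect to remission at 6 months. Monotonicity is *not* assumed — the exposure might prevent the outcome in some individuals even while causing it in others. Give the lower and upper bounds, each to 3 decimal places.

0.151 ≤ PN ≤ 0.866

p₁ = P(outcome | exposed) = 1167/2002 = 0.58292
p₀ = P(outcome | unexposed) = 1710/3455 = 0.49493
Under exogeneity alone the bounds on PN are max{0,(p₁−p₀)/p₁} ≤ PN ≤ min{1,(1−p₀)/p₁}.
  lower = (p₁ − p₀)/p₁ = 0.087982 / 0.58292 ≈ 0.1509
  upper = min{1, (1 − p₀)/p₁} = 0.50507 / 0.58292 ≈ 0.8664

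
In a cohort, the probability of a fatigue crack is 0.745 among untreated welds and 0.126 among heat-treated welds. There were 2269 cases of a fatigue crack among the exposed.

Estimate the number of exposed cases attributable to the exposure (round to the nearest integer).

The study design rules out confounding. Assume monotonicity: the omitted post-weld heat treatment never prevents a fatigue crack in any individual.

about 1885 cases

Let p₁ = 0.745, p₀ = 0.126.
PN = (p₁ − p₀)/p₁ = (0.745 − 0.126) / 0.745 ≈ 0.83087.
Attributable cases ≈ PN × (exposed cases) = 0.83087 × 2269 ≈ 1885.25.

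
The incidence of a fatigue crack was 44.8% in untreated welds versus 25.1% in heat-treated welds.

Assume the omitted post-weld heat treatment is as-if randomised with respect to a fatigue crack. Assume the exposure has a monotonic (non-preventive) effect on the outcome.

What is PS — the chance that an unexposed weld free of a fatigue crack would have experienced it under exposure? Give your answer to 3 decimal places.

p₁ = 0.448, p₀ = 0.251.
Under exogeneity and monotonicity, PS = (p₁ − p₀) / (1 − p₀).
PS = (0.448 − 0.251) / (1 − 0.251) = 0.197 / 0.749 ≈ 0.2630

PS ≈ 0.263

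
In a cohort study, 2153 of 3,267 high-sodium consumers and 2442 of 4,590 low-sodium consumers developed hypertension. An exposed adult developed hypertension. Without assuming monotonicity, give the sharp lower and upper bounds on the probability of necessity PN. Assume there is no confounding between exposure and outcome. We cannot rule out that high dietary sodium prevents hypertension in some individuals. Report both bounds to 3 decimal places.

p₁ = P(outcome | exposed) = 2153/3267 = 0.65901
p₀ = P(outcome | unexposed) = 2442/4590 = 0.53203
Under exogeneity alone the bounds on PN are max{0,(p₁−p₀)/p₁} ≤ PN ≤ min{1,(1−p₀)/p₁}.
  lower = (p₁ − p₀)/p₁ = 0.12699 / 0.65901 ≈ 0.1927
  upper = min{1, (1 − p₀)/p₁} = 0.46797 / 0.65901 ≈ 0.7101

0.193 ≤ PN ≤ 0.710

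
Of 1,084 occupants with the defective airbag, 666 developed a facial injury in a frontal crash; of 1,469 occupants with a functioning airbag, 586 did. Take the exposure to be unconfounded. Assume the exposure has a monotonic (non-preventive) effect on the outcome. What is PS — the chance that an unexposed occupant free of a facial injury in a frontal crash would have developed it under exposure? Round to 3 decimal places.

PS ≈ 0.358

p₁ = P(outcome | exposed) = 666/1084 = 0.61439
p₀ = P(outcome | unexposed) = 586/1469 = 0.39891
Under exogeneity and monotonicity, PS = (p₁ − p₀) / (1 − p₀).
PS = (0.61439 − 0.39891) / (1 − 0.39891) = 0.21548 / 0.60109 ≈ 0.3585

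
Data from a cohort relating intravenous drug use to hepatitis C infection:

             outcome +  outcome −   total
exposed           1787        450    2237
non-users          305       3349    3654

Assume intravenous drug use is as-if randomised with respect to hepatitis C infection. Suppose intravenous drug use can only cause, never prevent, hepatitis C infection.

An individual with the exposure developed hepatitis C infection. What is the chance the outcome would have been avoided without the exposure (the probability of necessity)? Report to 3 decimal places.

PN ≈ 0.896

p₁ = P(outcome | exposed) = 1787/2237 = 0.79884
p₀ = P(outcome | unexposed) = 305/3654 = 0.08347
Under exogeneity and monotonicity, PN = (p₁ − p₀)/p₁.
PN = (0.79884 − 0.08347) / 0.79884 ≈ 0.8955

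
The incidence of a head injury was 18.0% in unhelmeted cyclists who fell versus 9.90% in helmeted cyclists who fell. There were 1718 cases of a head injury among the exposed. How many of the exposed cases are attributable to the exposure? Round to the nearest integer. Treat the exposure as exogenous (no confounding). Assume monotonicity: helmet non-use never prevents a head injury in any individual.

p₁ = 0.18, p₀ = 0.099.
PN = (p₁ − p₀)/p₁ = (0.18 − 0.099) / 0.18 ≈ 0.45000.
Attributable cases ≈ PN × (exposed cases) = 0.45000 × 1718 ≈ 773.10.

about 773 cases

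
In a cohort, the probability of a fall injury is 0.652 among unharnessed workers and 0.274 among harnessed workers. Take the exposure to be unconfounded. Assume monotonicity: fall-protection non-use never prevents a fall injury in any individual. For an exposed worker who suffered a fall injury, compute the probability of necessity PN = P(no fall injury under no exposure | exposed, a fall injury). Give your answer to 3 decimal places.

Let p₁ = 0.652, p₀ = 0.274.
Under exogeneity and monotonicity, PN = (p₁ − p₀) / p₁.
PN = (0.652 − 0.274) / 0.652 = 0.378 / 0.652 ≈ 0.5798

PN ≈ 0.580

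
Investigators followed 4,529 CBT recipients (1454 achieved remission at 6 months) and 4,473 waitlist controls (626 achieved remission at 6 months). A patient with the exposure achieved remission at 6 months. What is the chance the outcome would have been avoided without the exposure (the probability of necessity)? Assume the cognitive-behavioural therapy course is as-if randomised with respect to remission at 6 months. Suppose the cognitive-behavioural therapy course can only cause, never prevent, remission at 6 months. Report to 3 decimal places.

p₁ = P(outcome | exposed) = 1454/4529 = 0.32104
p₀ = P(outcome | unexposed) = 626/4473 = 0.13995
Under exogeneity and monotonicity, PN = (p₁ − p₀) / p₁.
PN = (0.32104 − 0.13995) / 0.32104 = 0.18109 / 0.32104 ≈ 0.5641

PN ≈ 0.564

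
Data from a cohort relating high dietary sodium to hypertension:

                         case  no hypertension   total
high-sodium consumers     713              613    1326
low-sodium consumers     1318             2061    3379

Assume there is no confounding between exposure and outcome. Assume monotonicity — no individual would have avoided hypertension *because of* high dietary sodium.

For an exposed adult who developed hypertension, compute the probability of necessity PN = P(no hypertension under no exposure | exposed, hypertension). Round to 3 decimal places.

p₁ = P(outcome | exposed) = 713/1326 = 0.53771
p₀ = P(outcome | unexposed) = 1318/3379 = 0.39006
Under exogeneity and monotonicity, PN = (p₁ − p₀) / p₁.
PN = (0.53771 − 0.39006) / 0.53771 = 0.14765 / 0.53771 ≈ 0.2746

PN ≈ 0.275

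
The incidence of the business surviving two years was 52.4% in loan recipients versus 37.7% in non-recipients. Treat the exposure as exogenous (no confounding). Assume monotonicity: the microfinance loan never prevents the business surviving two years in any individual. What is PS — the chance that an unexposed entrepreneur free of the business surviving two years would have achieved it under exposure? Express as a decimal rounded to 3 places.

PS ≈ 0.236

p₁ = 0.524, p₀ = 0.377.
Under exogeneity and monotonicity, PS = (p₁ − p₀) / (1 − p₀).
PS = (0.524 − 0.377) / (1 − 0.377) = 0.147 / 0.623 ≈ 0.2360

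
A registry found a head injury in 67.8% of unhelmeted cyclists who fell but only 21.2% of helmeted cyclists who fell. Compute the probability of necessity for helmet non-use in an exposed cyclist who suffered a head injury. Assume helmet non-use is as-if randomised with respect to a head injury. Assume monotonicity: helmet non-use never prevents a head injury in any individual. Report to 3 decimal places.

PN ≈ 0.687

p₁ = 0.678, p₀ = 0.212.
Under exogeneity and monotonicity, PN = (p₁ − p₀) / p₁.
PN = (0.678 − 0.212) / 0.678 = 0.466 / 0.678 ≈ 0.6873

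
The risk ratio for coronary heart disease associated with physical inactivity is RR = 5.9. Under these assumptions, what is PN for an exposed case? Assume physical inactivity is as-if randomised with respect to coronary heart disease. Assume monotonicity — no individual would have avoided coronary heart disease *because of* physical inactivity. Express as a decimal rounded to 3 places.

Under exogeneity and monotonicity, PN = (RR − 1) / RR = 1 − 1/RR.
PN = (5.9 − 1) / 5.9 = 4.9 / 5.9 ≈ 0.8305

PN ≈ 0.831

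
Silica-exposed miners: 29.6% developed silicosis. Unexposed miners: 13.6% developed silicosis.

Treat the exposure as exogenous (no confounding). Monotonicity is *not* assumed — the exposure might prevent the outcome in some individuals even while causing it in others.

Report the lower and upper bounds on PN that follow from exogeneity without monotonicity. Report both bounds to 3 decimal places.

0.541 ≤ PN ≤ 1.000

p₁ = 0.296, p₀ = 0.136.
Under exogeneity alone the bounds on PN are max{0,(p₁−p₀)/p₁} ≤ PN ≤ min{1,(1−p₀)/p₁}.
  lower = (p₁ − p₀)/p₁ = 0.16 / 0.296 ≈ 0.5405
  upper = min{1, (1 − p₀)/p₁} = 0.864 / 0.296 ≈ 2.9189 → capped at 1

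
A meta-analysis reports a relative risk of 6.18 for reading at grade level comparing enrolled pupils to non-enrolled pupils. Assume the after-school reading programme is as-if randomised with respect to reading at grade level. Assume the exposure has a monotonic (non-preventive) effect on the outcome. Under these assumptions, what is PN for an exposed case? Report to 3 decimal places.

PN ≈ 0.838

Under exogeneity and monotonicity, PN = (RR − 1) / RR = 1 − 1/RR.
PN = (6.18 − 1) / 6.18 = 5.18 / 6.18 ≈ 0.8382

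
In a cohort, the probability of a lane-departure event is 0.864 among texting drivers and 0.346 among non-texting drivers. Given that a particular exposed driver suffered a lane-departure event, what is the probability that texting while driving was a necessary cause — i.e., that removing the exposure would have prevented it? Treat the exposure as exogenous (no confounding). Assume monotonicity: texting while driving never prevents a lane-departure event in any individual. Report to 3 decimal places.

PN ≈ 0.600

Let p₁ = 0.864, p₀ = 0.346.
Under exogeneity and monotonicity, PN = (p₁ − p₀) / p₁.
PN = (0.864 − 0.346) / 0.864 = 0.518 / 0.864 ≈ 0.5995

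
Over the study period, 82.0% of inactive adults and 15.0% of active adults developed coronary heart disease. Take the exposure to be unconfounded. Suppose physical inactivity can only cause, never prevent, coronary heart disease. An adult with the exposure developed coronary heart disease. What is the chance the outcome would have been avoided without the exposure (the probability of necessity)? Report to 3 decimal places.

p₁ = 0.82, p₀ = 0.15.
Under exogeneity and monotonicity, PN = (p₁ − p₀) / p₁.
PN = (0.82 − 0.15) / 0.82 = 0.67 / 0.82 ≈ 0.8171

PN ≈ 0.817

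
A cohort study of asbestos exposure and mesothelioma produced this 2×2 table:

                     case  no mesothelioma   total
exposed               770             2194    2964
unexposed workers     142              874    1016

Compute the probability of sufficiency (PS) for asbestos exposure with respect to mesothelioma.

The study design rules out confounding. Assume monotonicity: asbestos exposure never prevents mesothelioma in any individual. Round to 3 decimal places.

p₁ = P(outcome | exposed) = 770/2964 = 0.25978
p₀ = P(outcome | unexposed) = 142/1016 = 0.13976
Under exogeneity and monotonicity, PS = (p₁ − p₀)/(1 − p₀).
PS = (0.25978 − 0.13976) / 0.86024 ≈ 0.1395

PS ≈ 0.140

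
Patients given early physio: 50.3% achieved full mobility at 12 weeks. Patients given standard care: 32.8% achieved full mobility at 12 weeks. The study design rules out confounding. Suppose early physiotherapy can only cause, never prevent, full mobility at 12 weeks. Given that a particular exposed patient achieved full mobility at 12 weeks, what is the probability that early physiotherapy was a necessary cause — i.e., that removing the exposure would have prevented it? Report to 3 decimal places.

p₁ = 0.503, p₀ = 0.328.
Under exogeneity and monotonicity, PN = (p₁ − p₀) / p₁.
PN = (0.503 − 0.328) / 0.503 = 0.175 / 0.503 ≈ 0.3479

PN ≈ 0.348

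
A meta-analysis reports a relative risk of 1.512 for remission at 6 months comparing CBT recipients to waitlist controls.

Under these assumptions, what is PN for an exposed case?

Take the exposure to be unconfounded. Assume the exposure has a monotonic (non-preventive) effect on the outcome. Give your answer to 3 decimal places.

PN ≈ 0.339

Under exogeneity and monotonicity, PN = (RR − 1) / RR = 1 − 1/RR.
PN = (1.512 − 1) / 1.512 = 0.512 / 1.512 ≈ 0.3386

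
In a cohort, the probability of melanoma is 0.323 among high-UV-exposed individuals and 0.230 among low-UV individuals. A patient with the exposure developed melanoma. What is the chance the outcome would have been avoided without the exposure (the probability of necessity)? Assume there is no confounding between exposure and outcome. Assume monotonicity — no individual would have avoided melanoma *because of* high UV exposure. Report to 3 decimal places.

Let p₁ = 0.323, p₀ = 0.23.
Under exogeneity and monotonicity, PN = (p₁ − p₀) / p₁.
PN = (0.323 − 0.23) / 0.323 = 0.093 / 0.323 ≈ 0.2879

PN ≈ 0.288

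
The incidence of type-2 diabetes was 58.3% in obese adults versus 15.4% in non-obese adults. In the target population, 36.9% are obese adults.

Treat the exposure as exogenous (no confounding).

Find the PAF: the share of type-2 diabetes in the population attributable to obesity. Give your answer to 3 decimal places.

p₁ = 0.583, p₀ = 0.154.
Overall risk P(Y=1) = π·p₁ + (1−π)·p₀ = 0.369×0.583 + 0.631×0.154 = 0.3123.
Under exogeneity, PAF = [P(Y=1) − p₀] / P(Y=1).
PAF = (0.3123 − 0.154) / 0.3123 ≈ 0.5069

PAF ≈ 0.507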